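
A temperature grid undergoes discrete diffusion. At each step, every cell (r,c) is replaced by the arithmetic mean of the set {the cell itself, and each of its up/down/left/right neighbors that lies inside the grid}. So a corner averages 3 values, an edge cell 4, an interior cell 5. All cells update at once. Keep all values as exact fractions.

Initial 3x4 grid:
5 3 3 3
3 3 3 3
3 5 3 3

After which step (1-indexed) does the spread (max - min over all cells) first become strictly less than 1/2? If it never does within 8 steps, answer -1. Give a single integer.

Answer: 4

Derivation:
Step 1: max=11/3, min=3, spread=2/3
Step 2: max=427/120, min=3, spread=67/120
Step 3: max=3827/1080, min=73/24, spread=271/540
Step 4: max=226399/64800, min=3721/1200, spread=5093/12960
  -> spread < 1/2 first at step 4
Step 5: max=13475501/3888000, min=338611/108000, spread=257101/777600
Step 6: max=801493999/233280000, min=10267967/3240000, spread=497603/1866240
Step 7: max=47784437141/13996800000, min=103446113/32400000, spread=123828653/559872000
Step 8: max=2850565884319/839808000000, min=9370295413/2916000000, spread=1215366443/6718464000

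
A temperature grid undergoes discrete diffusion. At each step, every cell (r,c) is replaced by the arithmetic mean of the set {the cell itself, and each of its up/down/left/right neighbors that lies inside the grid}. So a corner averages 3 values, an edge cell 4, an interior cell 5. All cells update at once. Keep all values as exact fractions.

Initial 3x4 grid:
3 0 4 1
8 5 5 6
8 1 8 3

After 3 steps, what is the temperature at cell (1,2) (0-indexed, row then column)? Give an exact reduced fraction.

Answer: 6713/1500

Derivation:
Step 1: cell (1,2) = 28/5
Step 2: cell (1,2) = 199/50
Step 3: cell (1,2) = 6713/1500
Full grid after step 3:
  4409/1080 7171/1800 12797/3600 8401/2160
  17557/3600 25907/6000 6713/1500 59443/14400
  11023/2160 37009/7200 33469/7200 5213/1080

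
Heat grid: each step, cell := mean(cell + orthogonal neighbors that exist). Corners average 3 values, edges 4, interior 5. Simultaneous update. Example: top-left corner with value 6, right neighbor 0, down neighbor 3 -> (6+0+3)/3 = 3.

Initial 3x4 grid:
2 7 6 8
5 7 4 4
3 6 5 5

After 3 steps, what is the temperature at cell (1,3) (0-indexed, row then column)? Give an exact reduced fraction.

Step 1: cell (1,3) = 21/4
Step 2: cell (1,3) = 1267/240
Step 3: cell (1,3) = 15541/2880
Full grid after step 3:
  2737/540 7667/1440 181/32 337/60
  14093/2880 6307/1200 6419/1200 15541/2880
  5309/1080 7247/1440 1489/288 5501/1080

Answer: 15541/2880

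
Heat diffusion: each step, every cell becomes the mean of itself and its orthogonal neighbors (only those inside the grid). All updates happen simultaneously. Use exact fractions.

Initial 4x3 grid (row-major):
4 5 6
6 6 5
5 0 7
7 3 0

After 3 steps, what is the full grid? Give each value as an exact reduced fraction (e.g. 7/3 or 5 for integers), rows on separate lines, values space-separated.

Answer: 299/60 74557/14400 10949/2160
11827/2400 3481/750 4357/900
3449/800 25643/6000 13933/3600
2999/720 25961/7200 3901/1080

Derivation:
After step 1:
  5 21/4 16/3
  21/4 22/5 6
  9/2 21/5 3
  5 5/2 10/3
After step 2:
  31/6 1199/240 199/36
  383/80 251/50 281/60
  379/80 93/25 62/15
  4 451/120 53/18
After step 3:
  299/60 74557/14400 10949/2160
  11827/2400 3481/750 4357/900
  3449/800 25643/6000 13933/3600
  2999/720 25961/7200 3901/1080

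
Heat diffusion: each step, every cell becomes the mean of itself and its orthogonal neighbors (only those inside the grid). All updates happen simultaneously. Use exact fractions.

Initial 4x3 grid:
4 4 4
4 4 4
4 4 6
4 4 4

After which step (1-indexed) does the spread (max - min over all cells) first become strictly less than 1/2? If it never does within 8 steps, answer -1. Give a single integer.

Step 1: max=14/3, min=4, spread=2/3
Step 2: max=271/60, min=4, spread=31/60
Step 3: max=2371/540, min=4, spread=211/540
  -> spread < 1/2 first at step 3
Step 4: max=232897/54000, min=3647/900, spread=14077/54000
Step 5: max=2084407/486000, min=219683/54000, spread=5363/24300
Step 6: max=62060809/14580000, min=122869/30000, spread=93859/583200
Step 7: max=3709474481/874800000, min=199736467/48600000, spread=4568723/34992000
Step 8: max=221732435629/52488000000, min=6013618889/1458000000, spread=8387449/83980800

Answer: 3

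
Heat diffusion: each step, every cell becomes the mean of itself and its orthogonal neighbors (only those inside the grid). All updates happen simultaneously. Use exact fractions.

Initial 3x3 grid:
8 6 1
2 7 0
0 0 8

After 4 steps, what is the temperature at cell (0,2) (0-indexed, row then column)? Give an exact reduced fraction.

Answer: 49981/12960

Derivation:
Step 1: cell (0,2) = 7/3
Step 2: cell (0,2) = 71/18
Step 3: cell (0,2) = 791/216
Step 4: cell (0,2) = 49981/12960
Full grid after step 4:
  105737/25920 333997/86400 49981/12960
  205373/57600 44113/12000 24631/7200
  1348/405 541969/172800 85297/25920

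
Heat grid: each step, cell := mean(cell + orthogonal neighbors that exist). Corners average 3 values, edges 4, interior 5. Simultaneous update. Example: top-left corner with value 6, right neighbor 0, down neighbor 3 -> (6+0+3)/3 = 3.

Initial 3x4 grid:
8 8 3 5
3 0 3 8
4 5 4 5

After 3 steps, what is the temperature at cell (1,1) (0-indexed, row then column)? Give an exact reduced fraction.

Answer: 25637/6000

Derivation:
Step 1: cell (1,1) = 19/5
Step 2: cell (1,1) = 383/100
Step 3: cell (1,1) = 25637/6000
Full grid after step 3:
  10313/2160 8231/1800 8531/1800 10571/2160
  60883/14400 25637/6000 8769/2000 23351/4800
  319/80 2327/600 7831/1800 10231/2160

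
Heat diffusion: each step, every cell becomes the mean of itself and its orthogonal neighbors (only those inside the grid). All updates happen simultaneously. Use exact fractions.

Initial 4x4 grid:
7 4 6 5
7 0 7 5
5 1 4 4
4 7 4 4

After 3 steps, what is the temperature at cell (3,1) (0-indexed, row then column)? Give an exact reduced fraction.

Step 1: cell (3,1) = 4
Step 2: cell (3,1) = 1049/240
Step 3: cell (3,1) = 30557/7200
Full grid after step 3:
  389/80 11327/2400 35477/7200 10829/2160
  1369/300 71/16 27059/6000 17221/3600
  3949/900 25169/6000 8481/2000 5303/1200
  9599/2160 30557/7200 10231/2400 619/144

Answer: 30557/7200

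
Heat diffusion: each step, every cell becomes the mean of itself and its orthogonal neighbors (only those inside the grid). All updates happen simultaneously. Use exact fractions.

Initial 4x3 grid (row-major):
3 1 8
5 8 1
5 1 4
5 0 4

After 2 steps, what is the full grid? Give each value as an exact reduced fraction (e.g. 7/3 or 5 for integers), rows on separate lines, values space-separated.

After step 1:
  3 5 10/3
  21/4 16/5 21/4
  4 18/5 5/2
  10/3 5/2 8/3
After step 2:
  53/12 109/30 163/36
  309/80 223/50 857/240
  971/240 79/25 841/240
  59/18 121/40 23/9

Answer: 53/12 109/30 163/36
309/80 223/50 857/240
971/240 79/25 841/240
59/18 121/40 23/9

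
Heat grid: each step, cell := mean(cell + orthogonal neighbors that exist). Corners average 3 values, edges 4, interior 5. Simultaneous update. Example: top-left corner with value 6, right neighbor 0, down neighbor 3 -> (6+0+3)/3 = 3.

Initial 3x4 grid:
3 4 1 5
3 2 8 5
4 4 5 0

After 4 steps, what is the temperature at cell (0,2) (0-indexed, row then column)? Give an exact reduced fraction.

Answer: 412109/108000

Derivation:
Step 1: cell (0,2) = 9/2
Step 2: cell (0,2) = 223/60
Step 3: cell (0,2) = 1789/450
Step 4: cell (0,2) = 412109/108000
Full grid after step 4:
  110227/32400 394459/108000 412109/108000 260419/64800
  255871/72000 54667/15000 79331/20000 63613/16000
  58051/16200 411209/108000 420859/108000 261869/64800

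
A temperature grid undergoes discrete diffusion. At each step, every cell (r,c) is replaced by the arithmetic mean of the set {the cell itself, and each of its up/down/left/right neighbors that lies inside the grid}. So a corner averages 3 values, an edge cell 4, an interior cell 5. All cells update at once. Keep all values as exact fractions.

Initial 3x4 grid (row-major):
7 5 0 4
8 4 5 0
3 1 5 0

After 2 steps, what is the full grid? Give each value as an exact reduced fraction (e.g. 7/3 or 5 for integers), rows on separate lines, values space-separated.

Answer: 97/18 563/120 349/120 85/36
623/120 403/100 159/50 161/80
17/4 73/20 157/60 20/9

Derivation:
After step 1:
  20/3 4 7/2 4/3
  11/2 23/5 14/5 9/4
  4 13/4 11/4 5/3
After step 2:
  97/18 563/120 349/120 85/36
  623/120 403/100 159/50 161/80
  17/4 73/20 157/60 20/9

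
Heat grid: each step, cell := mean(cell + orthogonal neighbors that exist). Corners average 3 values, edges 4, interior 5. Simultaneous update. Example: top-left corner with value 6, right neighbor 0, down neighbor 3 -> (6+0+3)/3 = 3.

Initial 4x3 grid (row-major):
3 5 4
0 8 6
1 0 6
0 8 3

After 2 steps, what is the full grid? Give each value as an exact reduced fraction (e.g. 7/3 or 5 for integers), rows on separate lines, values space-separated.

After step 1:
  8/3 5 5
  3 19/5 6
  1/4 23/5 15/4
  3 11/4 17/3
After step 2:
  32/9 247/60 16/3
  583/240 112/25 371/80
  217/80 303/100 1201/240
  2 961/240 73/18

Answer: 32/9 247/60 16/3
583/240 112/25 371/80
217/80 303/100 1201/240
2 961/240 73/18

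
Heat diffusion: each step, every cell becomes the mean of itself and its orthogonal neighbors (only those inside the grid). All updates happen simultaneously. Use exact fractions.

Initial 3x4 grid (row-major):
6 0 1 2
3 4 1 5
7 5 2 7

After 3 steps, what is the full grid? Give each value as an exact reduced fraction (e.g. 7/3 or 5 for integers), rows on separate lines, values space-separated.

Answer: 2357/720 2333/800 17647/7200 2933/1080
2371/600 1643/500 18941/6000 45679/14400
3047/720 3233/800 26347/7200 511/135

Derivation:
After step 1:
  3 11/4 1 8/3
  5 13/5 13/5 15/4
  5 9/2 15/4 14/3
After step 2:
  43/12 187/80 541/240 89/36
  39/10 349/100 137/50 821/240
  29/6 317/80 931/240 73/18
After step 3:
  2357/720 2333/800 17647/7200 2933/1080
  2371/600 1643/500 18941/6000 45679/14400
  3047/720 3233/800 26347/7200 511/135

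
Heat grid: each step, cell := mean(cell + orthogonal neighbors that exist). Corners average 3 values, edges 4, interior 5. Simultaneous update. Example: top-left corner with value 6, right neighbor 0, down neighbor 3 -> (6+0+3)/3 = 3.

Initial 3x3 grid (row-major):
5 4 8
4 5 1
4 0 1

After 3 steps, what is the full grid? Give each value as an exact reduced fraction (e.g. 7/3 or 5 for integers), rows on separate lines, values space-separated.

Answer: 2267/540 31243/7200 8393/2160
3077/800 6669/2000 16237/4800
403/135 20693/7200 5293/2160

Derivation:
After step 1:
  13/3 11/2 13/3
  9/2 14/5 15/4
  8/3 5/2 2/3
After step 2:
  43/9 509/120 163/36
  143/40 381/100 231/80
  29/9 259/120 83/36
After step 3:
  2267/540 31243/7200 8393/2160
  3077/800 6669/2000 16237/4800
  403/135 20693/7200 5293/2160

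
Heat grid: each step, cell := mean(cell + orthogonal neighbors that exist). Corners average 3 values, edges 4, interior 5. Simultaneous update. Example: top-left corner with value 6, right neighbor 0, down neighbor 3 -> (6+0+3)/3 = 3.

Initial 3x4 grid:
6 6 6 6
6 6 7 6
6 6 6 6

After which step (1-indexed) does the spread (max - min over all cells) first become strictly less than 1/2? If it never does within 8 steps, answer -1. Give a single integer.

Answer: 1

Derivation:
Step 1: max=25/4, min=6, spread=1/4
  -> spread < 1/2 first at step 1
Step 2: max=623/100, min=6, spread=23/100
Step 3: max=29611/4800, min=2413/400, spread=131/960
Step 4: max=265751/43200, min=43591/7200, spread=841/8640
Step 5: max=106222051/17280000, min=8733373/1440000, spread=56863/691200
Step 6: max=954654341/155520000, min=78749543/12960000, spread=386393/6220800
Step 7: max=381641723131/62208000000, min=31524358813/5184000000, spread=26795339/497664000
Step 8: max=22878695714129/3732480000000, min=1893326149667/311040000000, spread=254051069/5971968000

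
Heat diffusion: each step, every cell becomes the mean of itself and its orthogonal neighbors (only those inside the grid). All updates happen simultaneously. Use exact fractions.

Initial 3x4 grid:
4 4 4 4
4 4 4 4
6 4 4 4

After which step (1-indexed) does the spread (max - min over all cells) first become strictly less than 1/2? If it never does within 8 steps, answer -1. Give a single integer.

Answer: 3

Derivation:
Step 1: max=14/3, min=4, spread=2/3
Step 2: max=41/9, min=4, spread=5/9
Step 3: max=473/108, min=4, spread=41/108
  -> spread < 1/2 first at step 3
Step 4: max=56057/12960, min=4, spread=4217/12960
Step 5: max=3319549/777600, min=14479/3600, spread=38417/155520
Step 6: max=197824211/46656000, min=290597/72000, spread=1903471/9331200
Step 7: max=11798429089/2799360000, min=8755759/2160000, spread=18038617/111974400
Step 8: max=705114582851/167961600000, min=790526759/194400000, spread=883978523/6718464000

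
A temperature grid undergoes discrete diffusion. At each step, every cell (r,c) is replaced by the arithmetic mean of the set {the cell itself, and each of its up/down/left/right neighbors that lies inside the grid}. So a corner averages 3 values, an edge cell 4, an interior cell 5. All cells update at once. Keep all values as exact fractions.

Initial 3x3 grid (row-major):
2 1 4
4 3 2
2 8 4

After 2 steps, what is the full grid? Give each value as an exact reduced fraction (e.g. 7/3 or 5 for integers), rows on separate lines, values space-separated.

Answer: 91/36 323/120 97/36
267/80 327/100 277/80
35/9 1031/240 73/18

Derivation:
After step 1:
  7/3 5/2 7/3
  11/4 18/5 13/4
  14/3 17/4 14/3
After step 2:
  91/36 323/120 97/36
  267/80 327/100 277/80
  35/9 1031/240 73/18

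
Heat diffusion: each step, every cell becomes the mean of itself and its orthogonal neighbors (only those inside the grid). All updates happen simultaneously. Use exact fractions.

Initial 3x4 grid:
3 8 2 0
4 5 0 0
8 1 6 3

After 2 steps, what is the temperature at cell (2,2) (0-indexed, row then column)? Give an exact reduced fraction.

Answer: 131/40

Derivation:
Step 1: cell (2,2) = 5/2
Step 2: cell (2,2) = 131/40
Full grid after step 2:
  29/6 39/10 77/30 47/36
  269/60 207/50 239/100 421/240
  43/9 463/120 131/40 25/12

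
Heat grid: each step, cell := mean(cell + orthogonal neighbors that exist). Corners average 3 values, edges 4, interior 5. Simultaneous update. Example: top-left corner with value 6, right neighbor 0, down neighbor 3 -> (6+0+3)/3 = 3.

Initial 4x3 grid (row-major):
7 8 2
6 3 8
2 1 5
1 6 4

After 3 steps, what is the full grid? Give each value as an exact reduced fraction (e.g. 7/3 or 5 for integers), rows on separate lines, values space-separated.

After step 1:
  7 5 6
  9/2 26/5 9/2
  5/2 17/5 9/2
  3 3 5
After step 2:
  11/2 29/5 31/6
  24/5 113/25 101/20
  67/20 93/25 87/20
  17/6 18/5 25/6
After step 3:
  161/30 787/150 961/180
  1817/400 2389/500 2863/600
  4411/1200 977/250 2593/600
  587/180 179/50 727/180

Answer: 161/30 787/150 961/180
1817/400 2389/500 2863/600
4411/1200 977/250 2593/600
587/180 179/50 727/180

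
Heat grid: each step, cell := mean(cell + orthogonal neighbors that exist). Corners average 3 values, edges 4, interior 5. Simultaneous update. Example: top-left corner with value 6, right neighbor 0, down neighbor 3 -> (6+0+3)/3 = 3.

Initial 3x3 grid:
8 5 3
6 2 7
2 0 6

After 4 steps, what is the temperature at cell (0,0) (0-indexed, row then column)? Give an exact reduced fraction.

Answer: 1477/324

Derivation:
Step 1: cell (0,0) = 19/3
Step 2: cell (0,0) = 46/9
Step 3: cell (0,0) = 130/27
Step 4: cell (0,0) = 1477/324
Full grid after step 4:
  1477/324 79603/17280 653/144
  24311/5760 7529/1800 73543/17280
  4937/1296 22111/5760 2525/648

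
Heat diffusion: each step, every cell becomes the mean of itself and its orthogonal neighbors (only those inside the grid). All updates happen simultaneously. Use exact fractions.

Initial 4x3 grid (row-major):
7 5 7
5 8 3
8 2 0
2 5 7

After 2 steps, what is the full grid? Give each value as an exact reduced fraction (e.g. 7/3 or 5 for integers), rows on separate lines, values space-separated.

Answer: 233/36 1321/240 65/12
1291/240 549/100 171/40
417/80 409/100 161/40
53/12 22/5 11/3

Derivation:
After step 1:
  17/3 27/4 5
  7 23/5 9/2
  17/4 23/5 3
  5 4 4
After step 2:
  233/36 1321/240 65/12
  1291/240 549/100 171/40
  417/80 409/100 161/40
  53/12 22/5 11/3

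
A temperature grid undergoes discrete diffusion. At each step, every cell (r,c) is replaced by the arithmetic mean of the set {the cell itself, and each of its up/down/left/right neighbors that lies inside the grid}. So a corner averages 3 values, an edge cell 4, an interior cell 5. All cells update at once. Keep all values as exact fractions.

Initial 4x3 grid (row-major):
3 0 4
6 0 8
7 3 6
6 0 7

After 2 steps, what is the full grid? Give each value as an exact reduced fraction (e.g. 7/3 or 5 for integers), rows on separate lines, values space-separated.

Answer: 35/12 243/80 41/12
159/40 337/100 179/40
511/120 221/50 541/120
83/18 119/30 43/9

Derivation:
After step 1:
  3 7/4 4
  4 17/5 9/2
  11/2 16/5 6
  13/3 4 13/3
After step 2:
  35/12 243/80 41/12
  159/40 337/100 179/40
  511/120 221/50 541/120
  83/18 119/30 43/9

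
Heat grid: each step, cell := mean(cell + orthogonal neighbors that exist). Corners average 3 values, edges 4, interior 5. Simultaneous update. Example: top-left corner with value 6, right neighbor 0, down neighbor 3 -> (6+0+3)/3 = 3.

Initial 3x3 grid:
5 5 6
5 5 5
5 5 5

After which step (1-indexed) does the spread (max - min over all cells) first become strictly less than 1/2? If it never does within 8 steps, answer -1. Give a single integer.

Answer: 1

Derivation:
Step 1: max=16/3, min=5, spread=1/3
  -> spread < 1/2 first at step 1
Step 2: max=95/18, min=5, spread=5/18
Step 3: max=1121/216, min=5, spread=41/216
Step 4: max=66931/12960, min=1811/360, spread=347/2592
Step 5: max=3994937/777600, min=18157/3600, spread=2921/31104
Step 6: max=239108539/46656000, min=2185483/432000, spread=24611/373248
Step 7: max=14315522033/2799360000, min=49256741/9720000, spread=207329/4478976
Step 8: max=857837952451/167961600000, min=2630801599/518400000, spread=1746635/53747712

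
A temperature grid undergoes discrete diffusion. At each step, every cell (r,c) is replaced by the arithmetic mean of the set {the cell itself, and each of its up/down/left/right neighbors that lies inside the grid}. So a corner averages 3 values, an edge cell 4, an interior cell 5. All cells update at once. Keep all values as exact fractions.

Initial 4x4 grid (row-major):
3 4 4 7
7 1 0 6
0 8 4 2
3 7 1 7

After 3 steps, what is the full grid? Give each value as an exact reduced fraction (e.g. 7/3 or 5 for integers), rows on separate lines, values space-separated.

Answer: 407/108 5231/1440 1123/288 1805/432
5201/1440 281/75 907/240 143/36
5713/1440 4597/1200 1147/300 182/45
1735/432 1477/360 1471/360 215/54

Derivation:
After step 1:
  14/3 3 15/4 17/3
  11/4 4 3 15/4
  9/2 4 3 19/4
  10/3 19/4 19/4 10/3
After step 2:
  125/36 185/48 185/48 79/18
  191/48 67/20 7/2 103/24
  175/48 81/20 39/10 89/24
  151/36 101/24 95/24 77/18
After step 3:
  407/108 5231/1440 1123/288 1805/432
  5201/1440 281/75 907/240 143/36
  5713/1440 4597/1200 1147/300 182/45
  1735/432 1477/360 1471/360 215/54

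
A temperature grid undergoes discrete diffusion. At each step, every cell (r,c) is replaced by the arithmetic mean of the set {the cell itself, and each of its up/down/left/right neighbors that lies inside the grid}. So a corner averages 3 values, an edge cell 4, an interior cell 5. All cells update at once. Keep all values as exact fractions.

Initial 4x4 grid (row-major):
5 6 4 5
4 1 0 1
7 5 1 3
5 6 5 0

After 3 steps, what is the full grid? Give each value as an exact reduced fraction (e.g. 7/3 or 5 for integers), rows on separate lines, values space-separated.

Answer: 3079/720 2979/800 23219/7200 5969/2160
2563/600 297/80 16463/6000 4541/1800
189/40 7759/2000 17929/6000 4093/1800
239/48 2111/480 23017/7200 5743/2160

Derivation:
After step 1:
  5 4 15/4 10/3
  17/4 16/5 7/5 9/4
  21/4 4 14/5 5/4
  6 21/4 3 8/3
After step 2:
  53/12 319/80 749/240 28/9
  177/40 337/100 67/25 247/120
  39/8 41/10 249/100 269/120
  11/2 73/16 823/240 83/36
After step 3:
  3079/720 2979/800 23219/7200 5969/2160
  2563/600 297/80 16463/6000 4541/1800
  189/40 7759/2000 17929/6000 4093/1800
  239/48 2111/480 23017/7200 5743/2160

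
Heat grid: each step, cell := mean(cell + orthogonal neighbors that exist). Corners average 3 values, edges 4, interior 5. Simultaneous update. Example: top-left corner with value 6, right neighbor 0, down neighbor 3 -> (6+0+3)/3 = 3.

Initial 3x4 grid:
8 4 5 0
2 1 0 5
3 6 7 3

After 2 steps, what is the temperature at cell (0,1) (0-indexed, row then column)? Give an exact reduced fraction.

Step 1: cell (0,1) = 9/2
Step 2: cell (0,1) = 841/240
Full grid after step 2:
  38/9 841/240 821/240 91/36
  433/120 369/100 289/100 209/60
  137/36 871/240 337/80 11/3

Answer: 841/240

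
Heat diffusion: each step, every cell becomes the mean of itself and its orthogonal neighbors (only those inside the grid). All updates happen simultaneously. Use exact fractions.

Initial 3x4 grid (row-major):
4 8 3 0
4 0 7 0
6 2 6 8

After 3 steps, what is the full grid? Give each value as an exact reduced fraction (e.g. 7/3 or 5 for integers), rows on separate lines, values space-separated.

After step 1:
  16/3 15/4 9/2 1
  7/2 21/5 16/5 15/4
  4 7/2 23/4 14/3
After step 2:
  151/36 1067/240 249/80 37/12
  511/120 363/100 107/25 757/240
  11/3 349/80 1027/240 85/18
After step 3:
  9287/2160 27689/7200 8953/2400 187/60
  28349/7200 6293/1500 22147/6000 54863/14400
  983/240 9563/2400 31759/7200 547/135

Answer: 9287/2160 27689/7200 8953/2400 187/60
28349/7200 6293/1500 22147/6000 54863/14400
983/240 9563/2400 31759/7200 547/135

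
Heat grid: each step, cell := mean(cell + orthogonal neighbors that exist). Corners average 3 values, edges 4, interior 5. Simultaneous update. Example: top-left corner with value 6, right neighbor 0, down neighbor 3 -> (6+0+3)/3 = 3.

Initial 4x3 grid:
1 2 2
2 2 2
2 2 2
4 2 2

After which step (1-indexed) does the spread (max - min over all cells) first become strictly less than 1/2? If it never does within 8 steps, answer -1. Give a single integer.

Step 1: max=8/3, min=5/3, spread=1
Step 2: max=23/9, min=31/18, spread=5/6
Step 3: max=1019/432, min=5323/2880, spread=4411/8640
Step 4: max=14911/6480, min=48883/25920, spread=3587/8640
  -> spread < 1/2 first at step 4
Step 5: max=1738267/777600, min=19884211/10368000, spread=9878047/31104000
Step 6: max=102797783/46656000, min=60543167/31104000, spread=4793213/18662400
Step 7: max=6083567257/2799360000, min=73302884011/37324800000, spread=23434038247/111974400000
Step 8: max=361730522963/167961600000, min=221884285567/111974400000, spread=2312327569/13436928000

Answer: 4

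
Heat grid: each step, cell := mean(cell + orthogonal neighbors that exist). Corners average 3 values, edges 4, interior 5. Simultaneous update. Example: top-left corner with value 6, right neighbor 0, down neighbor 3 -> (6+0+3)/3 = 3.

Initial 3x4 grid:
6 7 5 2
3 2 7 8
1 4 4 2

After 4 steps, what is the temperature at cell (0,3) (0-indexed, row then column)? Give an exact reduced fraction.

Step 1: cell (0,3) = 5
Step 2: cell (0,3) = 5
Step 3: cell (0,3) = 901/180
Step 4: cell (0,3) = 213337/43200
Full grid after step 4:
  279863/64800 994691/216000 38613/8000 213337/43200
  15989/4000 253021/60000 1657001/360000 4106689/864000
  117869/32400 211579/54000 28943/6750 590261/129600

Answer: 213337/43200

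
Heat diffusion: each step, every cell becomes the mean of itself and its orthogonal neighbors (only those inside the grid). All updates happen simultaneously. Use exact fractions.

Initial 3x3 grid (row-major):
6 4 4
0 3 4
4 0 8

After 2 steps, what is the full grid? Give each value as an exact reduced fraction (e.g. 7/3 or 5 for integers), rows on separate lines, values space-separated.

Answer: 65/18 827/240 13/3
607/240 91/25 299/80
25/9 677/240 25/6

Derivation:
After step 1:
  10/3 17/4 4
  13/4 11/5 19/4
  4/3 15/4 4
After step 2:
  65/18 827/240 13/3
  607/240 91/25 299/80
  25/9 677/240 25/6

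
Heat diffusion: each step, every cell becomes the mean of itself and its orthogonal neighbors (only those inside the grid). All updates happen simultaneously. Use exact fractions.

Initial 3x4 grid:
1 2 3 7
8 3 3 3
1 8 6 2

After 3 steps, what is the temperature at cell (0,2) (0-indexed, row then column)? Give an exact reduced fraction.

Answer: 13657/3600

Derivation:
Step 1: cell (0,2) = 15/4
Step 2: cell (0,2) = 209/60
Step 3: cell (0,2) = 13657/3600
Full grid after step 3:
  7933/2160 3113/900 13657/3600 8111/2160
  55993/14400 12421/3000 963/250 6387/1600
  4949/1080 30979/7200 31039/7200 541/135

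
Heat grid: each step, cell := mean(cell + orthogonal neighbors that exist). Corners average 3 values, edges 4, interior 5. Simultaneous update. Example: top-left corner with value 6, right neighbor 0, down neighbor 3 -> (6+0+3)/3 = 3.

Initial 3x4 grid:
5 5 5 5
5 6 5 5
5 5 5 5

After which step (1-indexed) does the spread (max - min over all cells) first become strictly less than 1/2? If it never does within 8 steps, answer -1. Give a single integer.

Step 1: max=21/4, min=5, spread=1/4
  -> spread < 1/2 first at step 1
Step 2: max=523/100, min=5, spread=23/100
Step 3: max=24811/4800, min=2013/400, spread=131/960
Step 4: max=222551/43200, min=36391/7200, spread=841/8640
Step 5: max=88942051/17280000, min=7293373/1440000, spread=56863/691200
Step 6: max=799134341/155520000, min=65789543/12960000, spread=386393/6220800
Step 7: max=319433723131/62208000000, min=26340358813/5184000000, spread=26795339/497664000
Step 8: max=19146215714129/3732480000000, min=1582286149667/311040000000, spread=254051069/5971968000

Answer: 1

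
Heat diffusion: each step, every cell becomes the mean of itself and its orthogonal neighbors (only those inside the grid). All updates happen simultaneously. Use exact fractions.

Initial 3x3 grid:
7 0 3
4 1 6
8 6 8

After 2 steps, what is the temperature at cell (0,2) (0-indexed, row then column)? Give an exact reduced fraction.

Answer: 41/12

Derivation:
Step 1: cell (0,2) = 3
Step 2: cell (0,2) = 41/12
Full grid after step 2:
  137/36 769/240 41/12
  271/60 107/25 527/120
  67/12 1309/240 203/36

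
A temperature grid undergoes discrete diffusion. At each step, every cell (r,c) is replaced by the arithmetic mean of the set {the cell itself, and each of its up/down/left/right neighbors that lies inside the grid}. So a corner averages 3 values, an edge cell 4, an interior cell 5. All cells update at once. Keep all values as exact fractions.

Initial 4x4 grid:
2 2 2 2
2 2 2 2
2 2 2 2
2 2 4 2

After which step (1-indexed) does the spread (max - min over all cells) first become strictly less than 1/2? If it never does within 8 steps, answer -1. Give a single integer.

Step 1: max=8/3, min=2, spread=2/3
Step 2: max=151/60, min=2, spread=31/60
Step 3: max=1291/540, min=2, spread=211/540
  -> spread < 1/2 first at step 3
Step 4: max=124843/54000, min=2, spread=16843/54000
Step 5: max=1110643/486000, min=9079/4500, spread=130111/486000
Step 6: max=32802367/14580000, min=547159/270000, spread=3255781/14580000
Step 7: max=975153691/437400000, min=551107/270000, spread=82360351/437400000
Step 8: max=28995316891/13122000000, min=99706441/48600000, spread=2074577821/13122000000

Answer: 3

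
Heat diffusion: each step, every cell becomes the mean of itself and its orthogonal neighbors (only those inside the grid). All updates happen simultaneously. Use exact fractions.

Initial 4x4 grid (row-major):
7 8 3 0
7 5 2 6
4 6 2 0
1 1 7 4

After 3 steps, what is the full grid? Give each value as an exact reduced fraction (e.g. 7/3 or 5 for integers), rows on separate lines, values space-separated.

After step 1:
  22/3 23/4 13/4 3
  23/4 28/5 18/5 2
  9/2 18/5 17/5 3
  2 15/4 7/2 11/3
After step 2:
  113/18 329/60 39/10 11/4
  1391/240 243/50 357/100 29/10
  317/80 417/100 171/50 181/60
  41/12 257/80 859/240 61/18
After step 3:
  12641/2160 18469/3600 4711/1200 191/60
  37613/7200 5731/1200 373/100 3671/1200
  3469/800 157/40 21307/6000 11453/3600
  1271/360 8627/2400 24481/7200 7189/2160

Answer: 12641/2160 18469/3600 4711/1200 191/60
37613/7200 5731/1200 373/100 3671/1200
3469/800 157/40 21307/6000 11453/3600
1271/360 8627/2400 24481/7200 7189/2160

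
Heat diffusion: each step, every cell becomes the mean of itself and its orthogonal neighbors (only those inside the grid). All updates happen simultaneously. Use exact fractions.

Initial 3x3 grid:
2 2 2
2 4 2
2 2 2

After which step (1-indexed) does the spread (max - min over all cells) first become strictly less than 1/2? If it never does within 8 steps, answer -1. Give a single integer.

Step 1: max=5/2, min=2, spread=1/2
Step 2: max=62/25, min=89/40, spread=51/200
  -> spread < 1/2 first at step 2
Step 3: max=5623/2400, min=407/180, spread=589/7200
Step 4: max=34943/15000, min=329081/144000, spread=31859/720000
Step 5: max=19971607/8640000, min=2064721/900000, spread=751427/43200000
Step 6: max=124634687/54000000, min=1191863129/518400000, spread=23149331/2592000000
Step 7: max=71690654263/31104000000, min=7454931889/3240000000, spread=616540643/155520000000
Step 8: max=447912453983/194400000000, min=4296412008761/1866240000000, spread=17737747379/9331200000000

Answer: 2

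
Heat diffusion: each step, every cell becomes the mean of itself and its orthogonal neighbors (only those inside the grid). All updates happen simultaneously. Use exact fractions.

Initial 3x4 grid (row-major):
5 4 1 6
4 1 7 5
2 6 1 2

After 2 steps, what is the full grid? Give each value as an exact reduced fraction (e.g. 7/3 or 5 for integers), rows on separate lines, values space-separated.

Answer: 121/36 959/240 57/16 9/2
59/15 313/100 209/50 11/3
19/6 149/40 73/24 35/9

Derivation:
After step 1:
  13/3 11/4 9/2 4
  3 22/5 3 5
  4 5/2 4 8/3
After step 2:
  121/36 959/240 57/16 9/2
  59/15 313/100 209/50 11/3
  19/6 149/40 73/24 35/9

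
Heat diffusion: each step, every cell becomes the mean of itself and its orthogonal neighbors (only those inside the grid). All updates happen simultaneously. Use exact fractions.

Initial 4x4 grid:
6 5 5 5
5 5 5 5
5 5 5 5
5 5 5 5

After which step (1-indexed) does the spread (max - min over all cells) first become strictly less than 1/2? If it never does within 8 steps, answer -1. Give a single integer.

Answer: 1

Derivation:
Step 1: max=16/3, min=5, spread=1/3
  -> spread < 1/2 first at step 1
Step 2: max=95/18, min=5, spread=5/18
Step 3: max=1121/216, min=5, spread=41/216
Step 4: max=33443/6480, min=5, spread=1043/6480
Step 5: max=997553/194400, min=5, spread=25553/194400
Step 6: max=29831459/5832000, min=90079/18000, spread=645863/5832000
Step 7: max=892441691/174960000, min=600971/120000, spread=16225973/174960000
Step 8: max=26721477983/5248800000, min=270701/54000, spread=409340783/5248800000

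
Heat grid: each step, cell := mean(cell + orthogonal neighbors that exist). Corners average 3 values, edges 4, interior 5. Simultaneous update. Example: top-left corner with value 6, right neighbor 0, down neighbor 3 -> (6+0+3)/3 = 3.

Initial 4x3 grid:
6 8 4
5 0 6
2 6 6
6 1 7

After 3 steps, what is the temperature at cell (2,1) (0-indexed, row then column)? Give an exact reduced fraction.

Answer: 991/240

Derivation:
Step 1: cell (2,1) = 3
Step 2: cell (2,1) = 24/5
Step 3: cell (2,1) = 991/240
Full grid after step 3:
  1079/216 6817/1440 749/144
  191/45 1169/240 743/160
  1043/240 991/240 7163/1440
  35/9 3289/720 1973/432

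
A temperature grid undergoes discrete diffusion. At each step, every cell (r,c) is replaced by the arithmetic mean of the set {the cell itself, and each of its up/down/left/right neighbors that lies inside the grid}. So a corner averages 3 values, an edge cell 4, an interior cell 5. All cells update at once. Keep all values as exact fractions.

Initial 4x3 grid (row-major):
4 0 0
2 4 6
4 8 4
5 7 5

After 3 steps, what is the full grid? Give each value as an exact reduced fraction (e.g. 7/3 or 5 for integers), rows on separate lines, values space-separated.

After step 1:
  2 2 2
  7/2 4 7/2
  19/4 27/5 23/4
  16/3 25/4 16/3
After step 2:
  5/2 5/2 5/2
  57/16 92/25 61/16
  1139/240 523/100 1199/240
  49/9 1339/240 52/9
After step 3:
  137/48 559/200 47/16
  8693/2400 3757/1000 8993/2400
  34169/7200 29077/6000 35669/7200
  5677/1080 79313/14400 5887/1080

Answer: 137/48 559/200 47/16
8693/2400 3757/1000 8993/2400
34169/7200 29077/6000 35669/7200
5677/1080 79313/14400 5887/1080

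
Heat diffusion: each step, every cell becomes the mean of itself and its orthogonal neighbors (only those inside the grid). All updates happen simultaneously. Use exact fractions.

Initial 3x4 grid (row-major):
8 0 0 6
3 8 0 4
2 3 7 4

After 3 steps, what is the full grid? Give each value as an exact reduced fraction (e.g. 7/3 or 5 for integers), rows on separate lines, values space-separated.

After step 1:
  11/3 4 3/2 10/3
  21/4 14/5 19/5 7/2
  8/3 5 7/2 5
After step 2:
  155/36 359/120 379/120 25/9
  863/240 417/100 151/50 469/120
  155/36 419/120 173/40 4
After step 3:
  7843/2160 13163/3600 10753/3600 443/135
  58957/14400 20723/6000 11149/3000 24671/7200
  8203/2160 14663/3600 4451/1200 367/90

Answer: 7843/2160 13163/3600 10753/3600 443/135
58957/14400 20723/6000 11149/3000 24671/7200
8203/2160 14663/3600 4451/1200 367/90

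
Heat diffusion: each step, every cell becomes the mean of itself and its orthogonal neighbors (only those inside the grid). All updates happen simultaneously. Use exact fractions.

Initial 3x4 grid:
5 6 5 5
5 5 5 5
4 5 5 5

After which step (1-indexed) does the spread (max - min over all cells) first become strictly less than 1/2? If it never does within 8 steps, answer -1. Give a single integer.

Answer: 3

Derivation:
Step 1: max=16/3, min=14/3, spread=2/3
Step 2: max=631/120, min=85/18, spread=193/360
Step 3: max=6167/1200, min=5261/1080, spread=2893/10800
  -> spread < 1/2 first at step 3
Step 4: max=275741/54000, min=635579/129600, spread=130997/648000
Step 5: max=10977031/2160000, min=38487511/7776000, spread=5149003/38880000
Step 6: max=98436461/19440000, min=2317231889/466560000, spread=1809727/18662400
Step 7: max=9824234809/1944000000, min=139515446251/27993600000, spread=9767674993/139968000000
Step 8: max=88310352929/17496000000, min=8386001055809/1679616000000, spread=734342603/13436928000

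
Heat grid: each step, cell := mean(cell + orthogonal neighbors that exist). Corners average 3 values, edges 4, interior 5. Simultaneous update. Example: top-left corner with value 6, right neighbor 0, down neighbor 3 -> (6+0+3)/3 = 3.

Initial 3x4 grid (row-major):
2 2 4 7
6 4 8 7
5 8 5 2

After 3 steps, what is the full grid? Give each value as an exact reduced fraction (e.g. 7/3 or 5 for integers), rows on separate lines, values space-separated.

Answer: 4573/1080 31637/7200 12389/2400 3907/720
66809/14400 30481/6000 15803/3000 10093/1800
5773/1080 38387/7200 40117/7200 11821/2160

Derivation:
After step 1:
  10/3 3 21/4 6
  17/4 28/5 28/5 6
  19/3 11/2 23/4 14/3
After step 2:
  127/36 1031/240 397/80 23/4
  1171/240 479/100 141/25 167/30
  193/36 1391/240 1291/240 197/36
After step 3:
  4573/1080 31637/7200 12389/2400 3907/720
  66809/14400 30481/6000 15803/3000 10093/1800
  5773/1080 38387/7200 40117/7200 11821/2160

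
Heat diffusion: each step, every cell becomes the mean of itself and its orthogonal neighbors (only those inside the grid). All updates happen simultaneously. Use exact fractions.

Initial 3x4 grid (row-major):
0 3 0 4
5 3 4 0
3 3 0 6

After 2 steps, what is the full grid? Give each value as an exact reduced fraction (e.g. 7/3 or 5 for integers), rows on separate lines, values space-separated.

After step 1:
  8/3 3/2 11/4 4/3
  11/4 18/5 7/5 7/2
  11/3 9/4 13/4 2
After step 2:
  83/36 631/240 419/240 91/36
  761/240 23/10 29/10 247/120
  26/9 383/120 89/40 35/12

Answer: 83/36 631/240 419/240 91/36
761/240 23/10 29/10 247/120
26/9 383/120 89/40 35/12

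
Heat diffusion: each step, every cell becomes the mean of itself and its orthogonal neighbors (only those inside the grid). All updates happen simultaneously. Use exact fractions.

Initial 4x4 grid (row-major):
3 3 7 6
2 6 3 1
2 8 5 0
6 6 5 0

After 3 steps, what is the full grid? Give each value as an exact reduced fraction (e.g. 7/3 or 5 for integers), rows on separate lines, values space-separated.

After step 1:
  8/3 19/4 19/4 14/3
  13/4 22/5 22/5 5/2
  9/2 27/5 21/5 3/2
  14/3 25/4 4 5/3
After step 2:
  32/9 497/120 557/120 143/36
  889/240 111/25 81/20 49/15
  1069/240 99/20 39/10 37/15
  185/36 1219/240 967/240 43/18
After step 3:
  8209/2160 15101/3600 605/144 4277/1080
  29077/7200 25543/6000 12179/3000 619/180
  6569/1440 6847/1500 931/240 541/180
  2641/540 6911/1440 5543/1440 6397/2160

Answer: 8209/2160 15101/3600 605/144 4277/1080
29077/7200 25543/6000 12179/3000 619/180
6569/1440 6847/1500 931/240 541/180
2641/540 6911/1440 5543/1440 6397/2160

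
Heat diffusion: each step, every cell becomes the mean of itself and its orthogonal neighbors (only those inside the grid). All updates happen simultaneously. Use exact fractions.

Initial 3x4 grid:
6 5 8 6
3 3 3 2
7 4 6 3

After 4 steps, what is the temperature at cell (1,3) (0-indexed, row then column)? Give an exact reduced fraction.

Answer: 14029/3200

Derivation:
Step 1: cell (1,3) = 7/2
Step 2: cell (1,3) = 169/40
Step 3: cell (1,3) = 677/160
Step 4: cell (1,3) = 14029/3200
Full grid after step 4:
  124021/25920 25471/5400 25493/5400 59203/12960
  796777/172800 332831/72000 53011/12000 14029/3200
  118681/25920 95209/21600 92947/21600 53693/12960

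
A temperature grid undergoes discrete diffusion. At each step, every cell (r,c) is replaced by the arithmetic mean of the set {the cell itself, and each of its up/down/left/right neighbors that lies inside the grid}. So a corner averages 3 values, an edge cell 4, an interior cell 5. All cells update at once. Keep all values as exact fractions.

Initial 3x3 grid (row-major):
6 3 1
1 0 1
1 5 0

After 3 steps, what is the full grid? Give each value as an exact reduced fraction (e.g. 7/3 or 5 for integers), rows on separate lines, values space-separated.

Answer: 533/216 989/480 197/108
1561/720 1199/600 2207/1440
455/216 2497/1440 29/18

Derivation:
After step 1:
  10/3 5/2 5/3
  2 2 1/2
  7/3 3/2 2
After step 2:
  47/18 19/8 14/9
  29/12 17/10 37/24
  35/18 47/24 4/3
After step 3:
  533/216 989/480 197/108
  1561/720 1199/600 2207/1440
  455/216 2497/1440 29/18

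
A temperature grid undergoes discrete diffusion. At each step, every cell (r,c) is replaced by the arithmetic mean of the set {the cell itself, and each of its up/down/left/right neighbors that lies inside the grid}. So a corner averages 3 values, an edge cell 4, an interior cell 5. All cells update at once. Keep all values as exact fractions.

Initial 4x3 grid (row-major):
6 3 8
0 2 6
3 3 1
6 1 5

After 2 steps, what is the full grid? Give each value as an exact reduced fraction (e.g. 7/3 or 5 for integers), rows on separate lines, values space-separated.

Answer: 7/2 973/240 44/9
231/80 331/100 247/60
133/48 153/50 37/12
121/36 137/48 59/18

Derivation:
After step 1:
  3 19/4 17/3
  11/4 14/5 17/4
  3 2 15/4
  10/3 15/4 7/3
After step 2:
  7/2 973/240 44/9
  231/80 331/100 247/60
  133/48 153/50 37/12
  121/36 137/48 59/18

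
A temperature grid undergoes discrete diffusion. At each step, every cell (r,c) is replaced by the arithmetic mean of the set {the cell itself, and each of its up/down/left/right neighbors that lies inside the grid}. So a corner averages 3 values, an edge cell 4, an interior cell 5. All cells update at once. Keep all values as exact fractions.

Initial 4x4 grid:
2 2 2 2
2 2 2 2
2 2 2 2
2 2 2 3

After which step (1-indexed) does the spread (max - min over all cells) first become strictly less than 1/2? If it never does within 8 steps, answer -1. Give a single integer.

Answer: 1

Derivation:
Step 1: max=7/3, min=2, spread=1/3
  -> spread < 1/2 first at step 1
Step 2: max=41/18, min=2, spread=5/18
Step 3: max=473/216, min=2, spread=41/216
Step 4: max=14003/6480, min=2, spread=1043/6480
Step 5: max=414353/194400, min=2, spread=25553/194400
Step 6: max=12335459/5832000, min=36079/18000, spread=645863/5832000
Step 7: max=367561691/174960000, min=240971/120000, spread=16225973/174960000
Step 8: max=10975077983/5248800000, min=108701/54000, spread=409340783/5248800000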